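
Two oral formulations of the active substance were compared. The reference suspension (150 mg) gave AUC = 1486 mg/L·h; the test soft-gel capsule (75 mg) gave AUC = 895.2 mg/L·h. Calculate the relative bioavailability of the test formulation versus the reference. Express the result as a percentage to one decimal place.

F_rel = 120.5%

F_rel = (AUC_test/D_test) / (AUC_ref/D_ref)
      = (895.2/75) / (1486/150)
      = 11.936 / 9.90667 = 1.2048 = 120.48%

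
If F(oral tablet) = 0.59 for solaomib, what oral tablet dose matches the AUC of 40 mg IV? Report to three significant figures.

For equal systemic exposure: F × D_ev = D_iv
D_ev = D_iv / F = 40 / 0.59 = 67.7966 mg

D_oral = 67.8 mg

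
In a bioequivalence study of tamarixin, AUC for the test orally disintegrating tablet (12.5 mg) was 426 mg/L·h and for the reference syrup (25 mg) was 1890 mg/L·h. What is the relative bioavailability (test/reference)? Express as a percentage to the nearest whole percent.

F_rel = 45%

F_rel = (AUC_test/D_test) / (AUC_ref/D_ref)
      = (426/12.5) / (1890/25)
      = 34.08 / 75.6 = 0.4508 = 45.08%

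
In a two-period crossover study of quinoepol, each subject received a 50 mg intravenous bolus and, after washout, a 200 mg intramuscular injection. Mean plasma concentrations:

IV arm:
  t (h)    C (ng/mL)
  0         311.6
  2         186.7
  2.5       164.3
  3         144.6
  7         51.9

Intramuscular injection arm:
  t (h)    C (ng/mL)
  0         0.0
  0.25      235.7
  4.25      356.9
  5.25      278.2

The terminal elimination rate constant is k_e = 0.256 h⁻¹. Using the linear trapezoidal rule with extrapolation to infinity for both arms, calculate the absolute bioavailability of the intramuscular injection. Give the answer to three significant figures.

Trapezoidal AUC_0→7 (IV):
  [0→2]: (311.6+186.7)/2 × 2 = 498.3
  [2→2.5]: (186.7+164.3)/2 × 0.5 = 87.75
  [2.5→3]: (164.3+144.6)/2 × 0.5 = 77.225
  [3→7]: (144.6+51.9)/2 × 4 = 393.0
  Sum = 1056.275 ng/mL·h
IV tail: 51.9/0.256 = 202.734; AUC_iv,0→∞ = 1056.275 + 202.734 = 1259.009 ng/mL·h
Trapezoidal AUC_0→5.25 (intramuscular injection):
  [0→0.25]: (0.0+235.7)/2 × 0.25 = 29.4625
  [0.25→4.25]: (235.7+356.9)/2 × 4 = 1185.2
  [4.25→5.25]: (356.9+278.2)/2 × 1 = 317.55
  Sum = 1532.2125 ng/mL·h
intramuscular injection tail: 278.2/0.256 = 1086.719; AUC_ev,0→∞ = 1532.2125 + 1086.719 = 2618.9315 ng/mL·h
F = (AUC_ev/D_ev)/(AUC_iv/D_iv) = (2618.9315/200)/(1259.009/50) = 13.0947/25.18018 = 0.5200

F = 0.520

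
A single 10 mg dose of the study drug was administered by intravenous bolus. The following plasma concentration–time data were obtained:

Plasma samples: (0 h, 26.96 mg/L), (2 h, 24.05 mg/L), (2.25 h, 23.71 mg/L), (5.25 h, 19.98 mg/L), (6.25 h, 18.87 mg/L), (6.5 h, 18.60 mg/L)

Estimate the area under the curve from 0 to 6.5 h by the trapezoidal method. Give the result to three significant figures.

Trapezoidal AUC_0→6.5:
  [0→2]: (26.96+24.05)/2 × 2 = 51.01
  [2→2.25]: (24.05+23.71)/2 × 0.25 = 5.97
  [2.25→5.25]: (23.71+19.98)/2 × 3 = 65.535
  [5.25→6.25]: (19.98+18.87)/2 × 1 = 19.425
  [6.25→6.5]: (18.87+18.60)/2 × 0.25 = 4.68375
  Sum = 146.62375 mg/L·h

AUC = 147 mg/L·h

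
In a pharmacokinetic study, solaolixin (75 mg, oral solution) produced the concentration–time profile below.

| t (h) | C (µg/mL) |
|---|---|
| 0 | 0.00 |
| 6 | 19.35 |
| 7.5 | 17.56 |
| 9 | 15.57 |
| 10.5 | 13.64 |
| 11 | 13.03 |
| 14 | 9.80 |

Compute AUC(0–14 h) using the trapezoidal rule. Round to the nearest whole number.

AUC = 173 µg/mL·h

Trapezoidal AUC_0→14:
  [0→6]: (0.00+19.35)/2 × 6 = 58.05
  [6→7.5]: (19.35+17.56)/2 × 1.5 = 27.6825
  [7.5→9]: (17.56+15.57)/2 × 1.5 = 24.8475
  [9→10.5]: (15.57+13.64)/2 × 1.5 = 21.9075
  [10.5→11]: (13.64+13.03)/2 × 0.5 = 6.6675
  [11→14]: (13.03+9.80)/2 × 3 = 34.245
  Sum = 173.4 µg/mL·h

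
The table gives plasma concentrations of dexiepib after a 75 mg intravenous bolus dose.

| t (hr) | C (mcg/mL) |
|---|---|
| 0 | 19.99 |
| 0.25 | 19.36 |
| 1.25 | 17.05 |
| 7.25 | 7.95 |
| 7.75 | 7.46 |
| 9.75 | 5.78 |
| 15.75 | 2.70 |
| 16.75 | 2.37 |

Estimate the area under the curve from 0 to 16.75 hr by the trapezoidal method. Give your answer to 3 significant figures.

Trapezoidal AUC_0→16.75:
  [0→0.25]: (19.99+19.36)/2 × 0.25 = 4.91875
  [0.25→1.25]: (19.36+17.05)/2 × 1 = 18.205
  [1.25→7.25]: (17.05+7.95)/2 × 6 = 75.0
  [7.25→7.75]: (7.95+7.46)/2 × 0.5 = 3.8525
  [7.75→9.75]: (7.46+5.78)/2 × 2 = 13.24
  [9.75→15.75]: (5.78+2.70)/2 × 6 = 25.44
  [15.75→16.75]: (2.70+2.37)/2 × 1 = 2.535
  Sum = 143.19125 mcg/mL·hr

AUC = 143 mcg/mL·hr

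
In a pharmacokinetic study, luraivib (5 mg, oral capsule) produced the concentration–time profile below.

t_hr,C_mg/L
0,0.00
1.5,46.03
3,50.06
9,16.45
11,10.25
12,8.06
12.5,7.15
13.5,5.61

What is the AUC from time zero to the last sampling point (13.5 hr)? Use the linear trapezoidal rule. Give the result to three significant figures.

Trapezoidal AUC_0→13.5:
  [0→1.5]: (0.00+46.03)/2 × 1.5 = 34.5225
  [1.5→3]: (46.03+50.06)/2 × 1.5 = 72.0675
  [3→9]: (50.06+16.45)/2 × 6 = 199.53
  [9→11]: (16.45+10.25)/2 × 2 = 26.7
  [11→12]: (10.25+8.06)/2 × 1 = 9.155
  [12→12.5]: (8.06+7.15)/2 × 0.5 = 3.8025
  [12.5→13.5]: (7.15+5.61)/2 × 1 = 6.38
  Sum = 352.1575 mg/L·hr

AUC = 352 mg/L·hr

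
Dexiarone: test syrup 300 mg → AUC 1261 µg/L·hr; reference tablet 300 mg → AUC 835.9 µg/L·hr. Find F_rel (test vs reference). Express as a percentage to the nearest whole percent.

F_rel = 151%

F_rel = (AUC_test/D_test) / (AUC_ref/D_ref)
      = (1261/300) / (835.9/300)
      = 4.20333 / 2.78633 = 1.5086 = 150.86%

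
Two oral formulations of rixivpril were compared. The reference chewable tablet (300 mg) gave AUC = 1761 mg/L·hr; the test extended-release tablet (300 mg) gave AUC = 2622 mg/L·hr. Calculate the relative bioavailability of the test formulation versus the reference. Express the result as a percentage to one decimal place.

F_rel = (AUC_test/D_test) / (AUC_ref/D_ref)
      = (2622/300) / (1761/300)
      = 8.74 / 5.87 = 1.4889 = 148.89%

F_rel = 148.9%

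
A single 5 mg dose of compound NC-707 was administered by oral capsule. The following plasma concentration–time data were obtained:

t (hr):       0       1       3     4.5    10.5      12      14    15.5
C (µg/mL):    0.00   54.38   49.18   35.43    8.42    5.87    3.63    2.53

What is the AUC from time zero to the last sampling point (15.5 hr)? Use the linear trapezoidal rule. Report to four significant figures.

Trapezoidal AUC_0→15.5:
  [0→1]: (0.00+54.38)/2 × 1 = 27.19
  [1→3]: (54.38+49.18)/2 × 2 = 103.56
  [3→4.5]: (49.18+35.43)/2 × 1.5 = 63.4575
  [4.5→10.5]: (35.43+8.42)/2 × 6 = 131.55
  [10.5→12]: (8.42+5.87)/2 × 1.5 = 10.7175
  [12→14]: (5.87+3.63)/2 × 2 = 9.5
  [14→15.5]: (3.63+2.53)/2 × 1.5 = 4.62
  Sum = 350.595 µg/mL·hr

AUC = 350.6 µg/mL·hr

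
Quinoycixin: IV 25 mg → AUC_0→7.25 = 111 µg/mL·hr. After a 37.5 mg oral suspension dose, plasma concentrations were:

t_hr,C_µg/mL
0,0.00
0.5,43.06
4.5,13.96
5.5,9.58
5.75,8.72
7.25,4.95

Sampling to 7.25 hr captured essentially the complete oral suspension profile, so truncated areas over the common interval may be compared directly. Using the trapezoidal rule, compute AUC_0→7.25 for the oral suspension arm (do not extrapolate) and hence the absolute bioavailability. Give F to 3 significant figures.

Trapezoidal AUC_0→7.25 (oral suspension):
  [0→0.5]: (0.00+43.06)/2 × 0.5 = 10.765
  [0.5→4.5]: (43.06+13.96)/2 × 4 = 114.04
  [4.5→5.5]: (13.96+9.58)/2 × 1 = 11.77
  [5.5→5.75]: (9.58+8.72)/2 × 0.25 = 2.2875
  [5.75→7.25]: (8.72+4.95)/2 × 1.5 = 10.2525
  Sum = 149.115 µg/mL·hr
F = (AUC_ev/D_ev)/(AUC_iv/D_iv) = (149.115/37.5)/(111/25) = 3.9764/4.44 = 0.8956

F = 0.896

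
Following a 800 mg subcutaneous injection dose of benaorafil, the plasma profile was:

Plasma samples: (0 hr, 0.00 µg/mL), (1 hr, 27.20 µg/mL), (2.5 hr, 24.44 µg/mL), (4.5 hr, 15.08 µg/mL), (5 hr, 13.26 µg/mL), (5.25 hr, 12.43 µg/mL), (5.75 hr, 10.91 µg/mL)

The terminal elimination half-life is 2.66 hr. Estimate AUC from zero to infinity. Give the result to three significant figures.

AUC = 150 µg/mL·hr

Trapezoidal AUC_0→5.75:
  [0→1]: (0.00+27.20)/2 × 1 = 13.6
  [1→2.5]: (27.20+24.44)/2 × 1.5 = 38.73
  [2.5→4.5]: (24.44+15.08)/2 × 2 = 39.52
  [4.5→5]: (15.08+13.26)/2 × 0.5 = 7.085
  [5→5.25]: (13.26+12.43)/2 × 0.25 = 3.21125
  [5.25→5.75]: (12.43+10.91)/2 × 0.5 = 5.835
  Sum = 107.98125 µg/mL·hr
k_e = ln2 / t½ = 0.693147 / 2.66 = 0.2606 hr^-1
Extrapolated tail: C_last / k_e = 10.91 / 0.2606 = 41.865
AUC_0→∞ = 107.98125 + 41.865 = 149.84625 µg/mL·hr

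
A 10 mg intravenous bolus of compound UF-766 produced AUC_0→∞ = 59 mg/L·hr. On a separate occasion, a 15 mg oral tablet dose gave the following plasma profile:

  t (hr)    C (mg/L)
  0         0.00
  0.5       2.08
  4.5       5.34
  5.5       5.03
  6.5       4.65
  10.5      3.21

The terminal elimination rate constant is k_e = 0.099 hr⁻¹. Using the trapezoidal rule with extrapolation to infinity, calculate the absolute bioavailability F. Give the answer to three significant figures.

Trapezoidal AUC_0→10.5 (oral tablet):
  [0→0.5]: (0.00+2.08)/2 × 0.5 = 0.52
  [0.5→4.5]: (2.08+5.34)/2 × 4 = 14.84
  [4.5→5.5]: (5.34+5.03)/2 × 1 = 5.185
  [5.5→6.5]: (5.03+4.65)/2 × 1 = 4.84
  [6.5→10.5]: (4.65+3.21)/2 × 4 = 15.72
  Sum = 41.105 mg/L·hr
Tail: C_last/k_e = 3.21/0.099 = 32.424
AUC_0→∞ (oral tablet) = 41.105 + 32.424 = 73.529 mg/L·hr
F = (AUC_ev/D_ev)/(AUC_iv/D_iv) = (73.529/15)/(59/10) = 4.90193/5.9 = 0.8308

F = 0.831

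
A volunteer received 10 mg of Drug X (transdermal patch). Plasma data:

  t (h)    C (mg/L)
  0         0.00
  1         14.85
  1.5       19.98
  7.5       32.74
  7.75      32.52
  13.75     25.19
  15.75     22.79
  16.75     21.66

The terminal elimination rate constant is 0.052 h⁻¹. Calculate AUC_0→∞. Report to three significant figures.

AUC = 842 mg/L·h

Trapezoidal AUC_0→16.75:
  [0→1]: (0.00+14.85)/2 × 1 = 7.425
  [1→1.5]: (14.85+19.98)/2 × 0.5 = 8.7075
  [1.5→7.5]: (19.98+32.74)/2 × 6 = 158.16
  [7.5→7.75]: (32.74+32.52)/2 × 0.25 = 8.1575
  [7.75→13.75]: (32.52+25.19)/2 × 6 = 173.13
  [13.75→15.75]: (25.19+22.79)/2 × 2 = 47.98
  [15.75→16.75]: (22.79+21.66)/2 × 1 = 22.225
  Sum = 425.785 mg/L·h
Extrapolated tail: C_last / k_e = 21.66 / 0.052 = 416.538
AUC_0→∞ = 425.785 + 416.538 = 842.323 mg/L·h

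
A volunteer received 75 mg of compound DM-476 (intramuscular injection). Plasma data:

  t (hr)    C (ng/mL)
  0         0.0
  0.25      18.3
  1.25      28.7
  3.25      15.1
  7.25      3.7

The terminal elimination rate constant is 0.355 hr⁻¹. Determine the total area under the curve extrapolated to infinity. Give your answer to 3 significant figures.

Trapezoidal AUC_0→7.25:
  [0→0.25]: (0.0+18.3)/2 × 0.25 = 2.2875
  [0.25→1.25]: (18.3+28.7)/2 × 1 = 23.5
  [1.25→3.25]: (28.7+15.1)/2 × 2 = 43.8
  [3.25→7.25]: (15.1+3.7)/2 × 4 = 37.6
  Sum = 107.1875 ng/mL·hr
Extrapolated tail: C_last / k_e = 3.7 / 0.355 = 10.423
AUC_0→∞ = 107.1875 + 10.423 = 117.6105 ng/mL·hr

AUC = 118 ng/mL·hr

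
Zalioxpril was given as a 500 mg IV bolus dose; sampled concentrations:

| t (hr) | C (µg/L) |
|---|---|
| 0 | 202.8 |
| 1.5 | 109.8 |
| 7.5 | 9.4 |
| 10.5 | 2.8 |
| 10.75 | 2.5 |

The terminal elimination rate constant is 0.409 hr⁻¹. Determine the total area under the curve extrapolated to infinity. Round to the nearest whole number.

Trapezoidal AUC_0→10.75:
  [0→1.5]: (202.8+109.8)/2 × 1.5 = 234.45
  [1.5→7.5]: (109.8+9.4)/2 × 6 = 357.6
  [7.5→10.5]: (9.4+2.8)/2 × 3 = 18.3
  [10.5→10.75]: (2.8+2.5)/2 × 0.25 = 0.6625
  Sum = 611.0125 µg/L·hr
Extrapolated tail: C_last / k_e = 2.5 / 0.409 = 6.112
AUC_0→∞ = 611.0125 + 6.112 = 617.1245 µg/L·hr

AUC = 617 µg/L·hr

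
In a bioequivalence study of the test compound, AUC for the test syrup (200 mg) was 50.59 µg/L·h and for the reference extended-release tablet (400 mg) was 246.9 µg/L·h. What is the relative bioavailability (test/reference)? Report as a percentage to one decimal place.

F_rel = 41.0%

F_rel = (AUC_test/D_test) / (AUC_ref/D_ref)
      = (50.59/200) / (246.9/400)
      = 0.25295 / 0.61725 = 0.4098 = 40.98%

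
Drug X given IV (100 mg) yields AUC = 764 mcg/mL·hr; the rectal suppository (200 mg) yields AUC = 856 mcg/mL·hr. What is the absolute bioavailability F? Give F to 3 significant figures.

F = (AUC_ev / D_ev) / (AUC_iv / D_iv)
  = (856/200) / (764/100)
  = 4.28 / 7.64 = 0.5602

F = 0.560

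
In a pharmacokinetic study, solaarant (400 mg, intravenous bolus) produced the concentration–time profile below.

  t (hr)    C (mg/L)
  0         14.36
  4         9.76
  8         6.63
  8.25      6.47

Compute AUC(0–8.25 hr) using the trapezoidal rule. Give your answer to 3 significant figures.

Trapezoidal AUC_0→8.25:
  [0→4]: (14.36+9.76)/2 × 4 = 48.24
  [4→8]: (9.76+6.63)/2 × 4 = 32.78
  [8→8.25]: (6.63+6.47)/2 × 0.25 = 1.6375
  Sum = 82.6575 mg/L·hr

AUC = 82.7 mg/L·hr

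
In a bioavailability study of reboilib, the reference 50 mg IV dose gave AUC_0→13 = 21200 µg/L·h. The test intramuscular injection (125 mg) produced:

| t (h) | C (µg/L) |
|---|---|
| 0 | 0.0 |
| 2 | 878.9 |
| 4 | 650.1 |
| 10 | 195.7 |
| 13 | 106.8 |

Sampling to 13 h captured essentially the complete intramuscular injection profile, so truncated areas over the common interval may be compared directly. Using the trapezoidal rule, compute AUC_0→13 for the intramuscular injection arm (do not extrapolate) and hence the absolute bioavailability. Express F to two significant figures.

F = 0.10

Trapezoidal AUC_0→13 (intramuscular injection):
  [0→2]: (0.0+878.9)/2 × 2 = 878.9
  [2→4]: (878.9+650.1)/2 × 2 = 1529.0
  [4→10]: (650.1+195.7)/2 × 6 = 2537.4
  [10→13]: (195.7+106.8)/2 × 3 = 453.75
  Sum = 5399.05 µg/L·h
F = (AUC_ev/D_ev)/(AUC_iv/D_iv) = (5399.05/125)/(21200/50) = 43.1924/424 = 0.1019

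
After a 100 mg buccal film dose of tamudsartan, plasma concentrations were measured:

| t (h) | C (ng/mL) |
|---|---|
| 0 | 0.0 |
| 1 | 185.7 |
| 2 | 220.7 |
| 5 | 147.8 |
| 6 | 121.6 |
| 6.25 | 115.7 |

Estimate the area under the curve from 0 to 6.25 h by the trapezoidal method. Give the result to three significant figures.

AUC = 1010 ng/mL·h

Trapezoidal AUC_0→6.25:
  [0→1]: (0.0+185.7)/2 × 1 = 92.85
  [1→2]: (185.7+220.7)/2 × 1 = 203.2
  [2→5]: (220.7+147.8)/2 × 3 = 552.75
  [5→6]: (147.8+121.6)/2 × 1 = 134.7
  [6→6.25]: (121.6+115.7)/2 × 0.25 = 29.6625
  Sum = 1013.1625 ng/mL·h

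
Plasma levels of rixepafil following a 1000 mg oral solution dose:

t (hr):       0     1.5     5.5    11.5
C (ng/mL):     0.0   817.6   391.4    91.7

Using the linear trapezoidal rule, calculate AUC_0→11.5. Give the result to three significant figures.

AUC = 4480 ng/mL·hr

Trapezoidal AUC_0→11.5:
  [0→1.5]: (0.0+817.6)/2 × 1.5 = 613.2
  [1.5→5.5]: (817.6+391.4)/2 × 4 = 2418.0
  [5.5→11.5]: (391.4+91.7)/2 × 6 = 1449.3
  Sum = 4480.5 ng/mL·hr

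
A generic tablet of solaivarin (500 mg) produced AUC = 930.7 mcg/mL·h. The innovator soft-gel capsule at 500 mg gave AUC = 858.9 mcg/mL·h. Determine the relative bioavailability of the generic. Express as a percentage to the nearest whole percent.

F_rel = 108%

F_rel = (AUC_test/D_test) / (AUC_ref/D_ref)
      = (930.7/500) / (858.9/500)
      = 1.8614 / 1.7178 = 1.0836 = 108.36%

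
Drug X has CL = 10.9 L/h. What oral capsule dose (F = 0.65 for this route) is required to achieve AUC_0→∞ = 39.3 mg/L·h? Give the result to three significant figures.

Dose = CL × AUC_0→∞ / F
     = 10.9 × 39.3 / 0.65 = 659.031 mg

Dose = 659 mg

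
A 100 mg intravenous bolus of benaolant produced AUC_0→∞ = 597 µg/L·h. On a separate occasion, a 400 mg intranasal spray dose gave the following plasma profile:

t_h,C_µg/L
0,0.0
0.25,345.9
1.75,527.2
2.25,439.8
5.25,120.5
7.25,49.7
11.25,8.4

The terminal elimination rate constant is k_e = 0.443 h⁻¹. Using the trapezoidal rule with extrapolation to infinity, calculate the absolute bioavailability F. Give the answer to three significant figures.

F = 0.873

Trapezoidal AUC_0→11.25 (intranasal spray):
  [0→0.25]: (0.0+345.9)/2 × 0.25 = 43.2375
  [0.25→1.75]: (345.9+527.2)/2 × 1.5 = 654.825
  [1.75→2.25]: (527.2+439.8)/2 × 0.5 = 241.75
  [2.25→5.25]: (439.8+120.5)/2 × 3 = 840.45
  [5.25→7.25]: (120.5+49.7)/2 × 2 = 170.2
  [7.25→11.25]: (49.7+8.4)/2 × 4 = 116.2
  Sum = 2066.6625 µg/L·h
Tail: C_last/k_e = 8.4/0.443 = 18.962
AUC_0→∞ (intranasal spray) = 2066.6625 + 18.962 = 2085.6245 µg/L·h
F = (AUC_ev/D_ev)/(AUC_iv/D_iv) = (2085.6245/400)/(597/100) = 5.21406/5.97 = 0.8734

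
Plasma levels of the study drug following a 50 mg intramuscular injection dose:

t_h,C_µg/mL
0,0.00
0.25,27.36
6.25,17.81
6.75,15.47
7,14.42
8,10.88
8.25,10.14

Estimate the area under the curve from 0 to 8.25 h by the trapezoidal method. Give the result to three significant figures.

AUC = 166 µg/mL·h

Trapezoidal AUC_0→8.25:
  [0→0.25]: (0.00+27.36)/2 × 0.25 = 3.42
  [0.25→6.25]: (27.36+17.81)/2 × 6 = 135.51
  [6.25→6.75]: (17.81+15.47)/2 × 0.5 = 8.32
  [6.75→7]: (15.47+14.42)/2 × 0.25 = 3.73625
  [7→8]: (14.42+10.88)/2 × 1 = 12.65
  [8→8.25]: (10.88+10.14)/2 × 0.25 = 2.6275
  Sum = 166.26375 µg/mL·h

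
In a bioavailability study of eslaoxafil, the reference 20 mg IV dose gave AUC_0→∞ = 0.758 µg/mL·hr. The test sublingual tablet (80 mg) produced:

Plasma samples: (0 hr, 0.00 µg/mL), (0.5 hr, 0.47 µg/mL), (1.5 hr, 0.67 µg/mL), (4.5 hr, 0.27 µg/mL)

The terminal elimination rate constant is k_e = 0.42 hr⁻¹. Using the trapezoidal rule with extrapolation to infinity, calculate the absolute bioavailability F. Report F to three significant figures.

F = 0.904

Trapezoidal AUC_0→4.5 (sublingual tablet):
  [0→0.5]: (0.00+0.47)/2 × 0.5 = 0.1175
  [0.5→1.5]: (0.47+0.67)/2 × 1 = 0.57
  [1.5→4.5]: (0.67+0.27)/2 × 3 = 1.41
  Sum = 2.0975 µg/mL·hr
Tail: C_last/k_e = 0.27/0.42 = 0.643
AUC_0→∞ (sublingual tablet) = 2.0975 + 0.643 = 2.7405 µg/mL·hr
F = (AUC_ev/D_ev)/(AUC_iv/D_iv) = (2.7405/80)/(0.758/20) = 0.03425625/0.0379 = 0.9039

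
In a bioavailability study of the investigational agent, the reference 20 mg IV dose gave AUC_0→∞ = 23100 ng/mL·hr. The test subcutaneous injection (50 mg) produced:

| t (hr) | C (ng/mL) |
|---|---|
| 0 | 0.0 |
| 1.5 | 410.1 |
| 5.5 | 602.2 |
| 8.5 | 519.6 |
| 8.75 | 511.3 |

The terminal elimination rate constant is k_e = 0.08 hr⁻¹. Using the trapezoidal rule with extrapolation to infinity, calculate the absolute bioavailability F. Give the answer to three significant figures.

Trapezoidal AUC_0→8.75 (subcutaneous injection):
  [0→1.5]: (0.0+410.1)/2 × 1.5 = 307.575
  [1.5→5.5]: (410.1+602.2)/2 × 4 = 2024.6
  [5.5→8.5]: (602.2+519.6)/2 × 3 = 1682.7
  [8.5→8.75]: (519.6+511.3)/2 × 0.25 = 128.8625
  Sum = 4143.7375 ng/mL·hr
Tail: C_last/k_e = 511.3/0.08 = 6391.250
AUC_0→∞ (subcutaneous injection) = 4143.7375 + 6391.250 = 10534.9875 ng/mL·hr
F = (AUC_ev/D_ev)/(AUC_iv/D_iv) = (10534.9875/50)/(23100/20) = 210.69975/1155 = 0.1824

F = 0.182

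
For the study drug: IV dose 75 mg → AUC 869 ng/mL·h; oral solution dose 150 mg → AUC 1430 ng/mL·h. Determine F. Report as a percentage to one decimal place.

F = 82.3%

F = (AUC_ev / D_ev) / (AUC_iv / D_iv)
  = (1430/150) / (869/75)
  = 9.53333 / 11.5867 = 0.8228
  = 82.28%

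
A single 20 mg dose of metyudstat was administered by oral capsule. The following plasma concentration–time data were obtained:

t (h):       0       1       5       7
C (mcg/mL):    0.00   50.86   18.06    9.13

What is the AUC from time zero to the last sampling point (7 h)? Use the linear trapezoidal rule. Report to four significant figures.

AUC = 190.5 mcg/mL·h

Trapezoidal AUC_0→7:
  [0→1]: (0.00+50.86)/2 × 1 = 25.43
  [1→5]: (50.86+18.06)/2 × 4 = 137.84
  [5→7]: (18.06+9.13)/2 × 2 = 27.19
  Sum = 190.46 mcg/mL·h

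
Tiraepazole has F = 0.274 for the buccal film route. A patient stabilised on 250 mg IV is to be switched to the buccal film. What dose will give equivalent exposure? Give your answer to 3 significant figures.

For equal systemic exposure: F × D_ev = D_iv
D_ev = D_iv / F = 250 / 0.274 = 912.409 mg

D_buccal = 912 mg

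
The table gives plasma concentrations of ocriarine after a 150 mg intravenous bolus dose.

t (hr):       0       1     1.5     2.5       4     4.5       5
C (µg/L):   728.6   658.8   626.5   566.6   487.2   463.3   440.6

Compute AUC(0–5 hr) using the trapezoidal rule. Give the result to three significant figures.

Trapezoidal AUC_0→5:
  [0→1]: (728.6+658.8)/2 × 1 = 693.7
  [1→1.5]: (658.8+626.5)/2 × 0.5 = 321.325
  [1.5→2.5]: (626.5+566.6)/2 × 1 = 596.55
  [2.5→4]: (566.6+487.2)/2 × 1.5 = 790.35
  [4→4.5]: (487.2+463.3)/2 × 0.5 = 237.625
  [4.5→5]: (463.3+440.6)/2 × 0.5 = 225.975
  Sum = 2865.525 µg/L·hr

AUC = 2870 µg/L·hr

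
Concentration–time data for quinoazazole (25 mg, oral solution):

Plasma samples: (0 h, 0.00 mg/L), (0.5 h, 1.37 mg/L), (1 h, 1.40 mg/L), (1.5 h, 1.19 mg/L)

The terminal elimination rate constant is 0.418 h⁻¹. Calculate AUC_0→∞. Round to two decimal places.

AUC = 4.53 mg/L·h

Trapezoidal AUC_0→1.5:
  [0→0.5]: (0.00+1.37)/2 × 0.5 = 0.3425
  [0.5→1]: (1.37+1.40)/2 × 0.5 = 0.6925
  [1→1.5]: (1.40+1.19)/2 × 0.5 = 0.6475
  Sum = 1.6825 mg/L·h
Extrapolated tail: C_last / k_e = 1.19 / 0.418 = 2.847
AUC_0→∞ = 1.6825 + 2.847 = 4.5295 mg/L·h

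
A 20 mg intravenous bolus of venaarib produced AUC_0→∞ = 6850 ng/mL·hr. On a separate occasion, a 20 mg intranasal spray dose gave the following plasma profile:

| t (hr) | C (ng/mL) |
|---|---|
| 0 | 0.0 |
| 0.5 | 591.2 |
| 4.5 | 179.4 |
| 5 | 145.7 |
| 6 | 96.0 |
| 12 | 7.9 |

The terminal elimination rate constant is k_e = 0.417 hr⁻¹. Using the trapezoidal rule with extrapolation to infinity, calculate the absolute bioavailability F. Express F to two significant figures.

Trapezoidal AUC_0→12 (intranasal spray):
  [0→0.5]: (0.0+591.2)/2 × 0.5 = 147.8
  [0.5→4.5]: (591.2+179.4)/2 × 4 = 1541.2
  [4.5→5]: (179.4+145.7)/2 × 0.5 = 81.275
  [5→6]: (145.7+96.0)/2 × 1 = 120.85
  [6→12]: (96.0+7.9)/2 × 6 = 311.7
  Sum = 2202.825 ng/mL·hr
Tail: C_last/k_e = 7.9/0.417 = 18.945
AUC_0→∞ (intranasal spray) = 2202.825 + 18.945 = 2221.77 ng/mL·hr
F = (AUC_ev/D_ev)/(AUC_iv/D_iv) = (2221.77/20)/(6850/20) = 111.0885/342.5 = 0.3243

F = 0.32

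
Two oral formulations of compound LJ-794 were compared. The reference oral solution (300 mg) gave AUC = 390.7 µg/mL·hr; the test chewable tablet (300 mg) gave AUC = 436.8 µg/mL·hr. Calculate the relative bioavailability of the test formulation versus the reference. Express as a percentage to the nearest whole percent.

F_rel = (AUC_test/D_test) / (AUC_ref/D_ref)
      = (436.8/300) / (390.7/300)
      = 1.456 / 1.30233 = 1.1180 = 111.80%

F_rel = 112%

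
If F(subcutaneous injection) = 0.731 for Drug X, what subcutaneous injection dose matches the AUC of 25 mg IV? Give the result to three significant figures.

D_subcutaneous = 34.2 mg

For equal systemic exposure: F × D_ev = D_iv
D_ev = D_iv / F = 25 / 0.731 = 34.1997 mg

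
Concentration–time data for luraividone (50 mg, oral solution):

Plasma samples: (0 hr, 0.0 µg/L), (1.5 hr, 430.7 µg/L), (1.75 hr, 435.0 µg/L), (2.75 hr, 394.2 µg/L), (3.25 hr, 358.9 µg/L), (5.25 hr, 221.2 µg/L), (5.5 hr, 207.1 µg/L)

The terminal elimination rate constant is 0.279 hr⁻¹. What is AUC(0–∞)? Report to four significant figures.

AUC = 2410 µg/L·hr

Trapezoidal AUC_0→5.5:
  [0→1.5]: (0.0+430.7)/2 × 1.5 = 323.025
  [1.5→1.75]: (430.7+435.0)/2 × 0.25 = 108.2125
  [1.75→2.75]: (435.0+394.2)/2 × 1 = 414.6
  [2.75→3.25]: (394.2+358.9)/2 × 0.5 = 188.275
  [3.25→5.25]: (358.9+221.2)/2 × 2 = 580.1
  [5.25→5.5]: (221.2+207.1)/2 × 0.25 = 53.5375
  Sum = 1667.75 µg/L·hr
Extrapolated tail: C_last / k_e = 207.1 / 0.279 = 742.294
AUC_0→∞ = 1667.75 + 742.294 = 2410.044 µg/L·hr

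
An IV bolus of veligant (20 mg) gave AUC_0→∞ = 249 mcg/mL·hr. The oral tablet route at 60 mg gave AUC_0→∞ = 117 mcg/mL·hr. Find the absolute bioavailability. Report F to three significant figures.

F = 0.157

F = (AUC_ev / D_ev) / (AUC_iv / D_iv)
  = (117/60) / (249/20)
  = 1.95 / 12.45 = 0.1566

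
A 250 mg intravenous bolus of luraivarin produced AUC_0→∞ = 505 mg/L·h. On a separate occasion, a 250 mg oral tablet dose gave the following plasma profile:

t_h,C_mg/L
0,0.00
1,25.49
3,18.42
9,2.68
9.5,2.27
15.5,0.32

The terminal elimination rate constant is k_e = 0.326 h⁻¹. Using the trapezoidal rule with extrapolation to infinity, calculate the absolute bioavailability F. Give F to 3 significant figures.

Trapezoidal AUC_0→15.5 (oral tablet):
  [0→1]: (0.00+25.49)/2 × 1 = 12.745
  [1→3]: (25.49+18.42)/2 × 2 = 43.91
  [3→9]: (18.42+2.68)/2 × 6 = 63.3
  [9→9.5]: (2.68+2.27)/2 × 0.5 = 1.2375
  [9.5→15.5]: (2.27+0.32)/2 × 6 = 7.77
  Sum = 128.9625 mg/L·h
Tail: C_last/k_e = 0.32/0.326 = 0.982
AUC_0→∞ (oral tablet) = 128.9625 + 0.982 = 129.9445 mg/L·h
F = (AUC_ev/D_ev)/(AUC_iv/D_iv) = (129.9445/250)/(505/250) = 0.519778/2.02 = 0.2573

F = 0.257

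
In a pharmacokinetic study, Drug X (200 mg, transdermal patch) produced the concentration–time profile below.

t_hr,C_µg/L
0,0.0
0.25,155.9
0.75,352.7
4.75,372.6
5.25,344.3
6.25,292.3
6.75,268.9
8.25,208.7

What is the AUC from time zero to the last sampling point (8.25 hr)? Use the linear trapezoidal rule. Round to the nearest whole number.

Trapezoidal AUC_0→8.25:
  [0→0.25]: (0.0+155.9)/2 × 0.25 = 19.4875
  [0.25→0.75]: (155.9+352.7)/2 × 0.5 = 127.15
  [0.75→4.75]: (352.7+372.6)/2 × 4 = 1450.6
  [4.75→5.25]: (372.6+344.3)/2 × 0.5 = 179.225
  [5.25→6.25]: (344.3+292.3)/2 × 1 = 318.3
  [6.25→6.75]: (292.3+268.9)/2 × 0.5 = 140.3
  [6.75→8.25]: (268.9+208.7)/2 × 1.5 = 358.2
  Sum = 2593.2625 µg/L·hr

AUC = 2593 µg/L·hr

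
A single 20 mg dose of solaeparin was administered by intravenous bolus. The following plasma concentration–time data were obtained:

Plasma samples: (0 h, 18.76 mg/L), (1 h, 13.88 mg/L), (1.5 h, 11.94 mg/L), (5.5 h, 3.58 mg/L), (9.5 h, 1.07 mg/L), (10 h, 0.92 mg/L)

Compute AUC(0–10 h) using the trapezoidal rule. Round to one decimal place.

Trapezoidal AUC_0→10:
  [0→1]: (18.76+13.88)/2 × 1 = 16.32
  [1→1.5]: (13.88+11.94)/2 × 0.5 = 6.455
  [1.5→5.5]: (11.94+3.58)/2 × 4 = 31.04
  [5.5→9.5]: (3.58+1.07)/2 × 4 = 9.3
  [9.5→10]: (1.07+0.92)/2 × 0.5 = 0.4975
  Sum = 63.6125 mg/L·h

AUC = 63.6 mg/L·h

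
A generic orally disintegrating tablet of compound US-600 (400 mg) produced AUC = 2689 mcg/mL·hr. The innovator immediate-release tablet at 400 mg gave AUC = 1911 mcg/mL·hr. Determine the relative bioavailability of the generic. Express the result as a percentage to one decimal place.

F_rel = 140.7%

F_rel = (AUC_test/D_test) / (AUC_ref/D_ref)
      = (2689/400) / (1911/400)
      = 6.7225 / 4.7775 = 1.4071 = 140.71%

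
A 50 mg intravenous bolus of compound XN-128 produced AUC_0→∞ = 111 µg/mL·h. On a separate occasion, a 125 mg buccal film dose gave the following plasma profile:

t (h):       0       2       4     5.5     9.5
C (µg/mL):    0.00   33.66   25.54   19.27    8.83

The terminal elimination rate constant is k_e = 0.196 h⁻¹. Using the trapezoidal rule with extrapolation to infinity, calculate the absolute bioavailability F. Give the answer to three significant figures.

F = 0.821

Trapezoidal AUC_0→9.5 (buccal film):
  [0→2]: (0.00+33.66)/2 × 2 = 33.66
  [2→4]: (33.66+25.54)/2 × 2 = 59.2
  [4→5.5]: (25.54+19.27)/2 × 1.5 = 33.6075
  [5.5→9.5]: (19.27+8.83)/2 × 4 = 56.2
  Sum = 182.6675 µg/mL·h
Tail: C_last/k_e = 8.83/0.196 = 45.051
AUC_0→∞ (buccal film) = 182.6675 + 45.051 = 227.7185 µg/mL·h
F = (AUC_ev/D_ev)/(AUC_iv/D_iv) = (227.7185/125)/(111/50) = 1.821748/2.22 = 0.8206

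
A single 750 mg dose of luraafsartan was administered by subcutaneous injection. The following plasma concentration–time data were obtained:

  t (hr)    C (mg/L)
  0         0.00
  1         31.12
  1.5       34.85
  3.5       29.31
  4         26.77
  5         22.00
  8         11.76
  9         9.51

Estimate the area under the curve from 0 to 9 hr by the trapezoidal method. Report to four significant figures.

AUC = 195.9 mg/L·hr

Trapezoidal AUC_0→9:
  [0→1]: (0.00+31.12)/2 × 1 = 15.56
  [1→1.5]: (31.12+34.85)/2 × 0.5 = 16.4925
  [1.5→3.5]: (34.85+29.31)/2 × 2 = 64.16
  [3.5→4]: (29.31+26.77)/2 × 0.5 = 14.02
  [4→5]: (26.77+22.00)/2 × 1 = 24.385
  [5→8]: (22.00+11.76)/2 × 3 = 50.64
  [8→9]: (11.76+9.51)/2 × 1 = 10.635
  Sum = 195.8925 mg/L·hr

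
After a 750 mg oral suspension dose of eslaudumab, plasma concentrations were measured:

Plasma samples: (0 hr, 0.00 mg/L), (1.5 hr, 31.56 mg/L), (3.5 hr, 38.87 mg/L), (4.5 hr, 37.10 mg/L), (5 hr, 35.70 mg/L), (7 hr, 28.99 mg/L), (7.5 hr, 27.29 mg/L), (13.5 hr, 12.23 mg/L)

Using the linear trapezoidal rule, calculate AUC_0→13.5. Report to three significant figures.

Trapezoidal AUC_0→13.5:
  [0→1.5]: (0.00+31.56)/2 × 1.5 = 23.67
  [1.5→3.5]: (31.56+38.87)/2 × 2 = 70.43
  [3.5→4.5]: (38.87+37.10)/2 × 1 = 37.985
  [4.5→5]: (37.10+35.70)/2 × 0.5 = 18.2
  [5→7]: (35.70+28.99)/2 × 2 = 64.69
  [7→7.5]: (28.99+27.29)/2 × 0.5 = 14.07
  [7.5→13.5]: (27.29+12.23)/2 × 6 = 118.56
  Sum = 347.605 mg/L·hr

AUC = 348 mg/L·hr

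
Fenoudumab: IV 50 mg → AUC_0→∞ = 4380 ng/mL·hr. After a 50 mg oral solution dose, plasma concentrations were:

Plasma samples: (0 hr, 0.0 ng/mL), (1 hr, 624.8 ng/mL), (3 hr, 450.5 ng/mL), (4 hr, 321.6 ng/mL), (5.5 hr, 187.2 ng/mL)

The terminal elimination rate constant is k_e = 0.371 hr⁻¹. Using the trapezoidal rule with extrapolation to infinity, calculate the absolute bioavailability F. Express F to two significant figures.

Trapezoidal AUC_0→5.5 (oral solution):
  [0→1]: (0.0+624.8)/2 × 1 = 312.4
  [1→3]: (624.8+450.5)/2 × 2 = 1075.3
  [3→4]: (450.5+321.6)/2 × 1 = 386.05
  [4→5.5]: (321.6+187.2)/2 × 1.5 = 381.6
  Sum = 2155.35 ng/mL·hr
Tail: C_last/k_e = 187.2/0.371 = 504.582
AUC_0→∞ (oral solution) = 2155.35 + 504.582 = 2659.932 ng/mL·hr
F = (AUC_ev/D_ev)/(AUC_iv/D_iv) = (2659.932/50)/(4380/50) = 53.19864/87.6 = 0.6073

F = 0.61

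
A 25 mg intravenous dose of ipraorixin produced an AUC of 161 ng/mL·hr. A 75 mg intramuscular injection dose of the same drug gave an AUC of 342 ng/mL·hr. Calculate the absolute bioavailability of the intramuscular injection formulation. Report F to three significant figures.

F = (AUC_ev / D_ev) / (AUC_iv / D_iv)
  = (342/75) / (161/25)
  = 4.56 / 6.44 = 0.7081

F = 0.708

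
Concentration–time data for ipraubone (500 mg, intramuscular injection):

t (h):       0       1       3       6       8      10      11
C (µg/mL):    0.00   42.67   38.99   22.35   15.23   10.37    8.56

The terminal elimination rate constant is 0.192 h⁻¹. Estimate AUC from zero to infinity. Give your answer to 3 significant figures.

AUC = 312 µg/mL·h

Trapezoidal AUC_0→11:
  [0→1]: (0.00+42.67)/2 × 1 = 21.335
  [1→3]: (42.67+38.99)/2 × 2 = 81.66
  [3→6]: (38.99+22.35)/2 × 3 = 92.01
  [6→8]: (22.35+15.23)/2 × 2 = 37.58
  [8→10]: (15.23+10.37)/2 × 2 = 25.6
  [10→11]: (10.37+8.56)/2 × 1 = 9.465
  Sum = 267.65 µg/mL·h
Extrapolated tail: C_last / k_e = 8.56 / 0.192 = 44.583
AUC_0→∞ = 267.65 + 44.583 = 312.233 µg/mL·h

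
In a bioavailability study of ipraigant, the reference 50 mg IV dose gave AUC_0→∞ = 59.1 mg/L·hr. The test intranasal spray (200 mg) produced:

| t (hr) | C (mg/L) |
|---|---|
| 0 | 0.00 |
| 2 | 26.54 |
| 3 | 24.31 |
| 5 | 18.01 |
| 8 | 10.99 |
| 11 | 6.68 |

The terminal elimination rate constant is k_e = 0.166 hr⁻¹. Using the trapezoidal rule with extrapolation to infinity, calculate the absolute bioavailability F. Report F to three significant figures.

F = 0.865

Trapezoidal AUC_0→11 (intranasal spray):
  [0→2]: (0.00+26.54)/2 × 2 = 26.54
  [2→3]: (26.54+24.31)/2 × 1 = 25.425
  [3→5]: (24.31+18.01)/2 × 2 = 42.32
  [5→8]: (18.01+10.99)/2 × 3 = 43.5
  [8→11]: (10.99+6.68)/2 × 3 = 26.505
  Sum = 164.29 mg/L·hr
Tail: C_last/k_e = 6.68/0.166 = 40.241
AUC_0→∞ (intranasal spray) = 164.29 + 40.241 = 204.531 mg/L·hr
F = (AUC_ev/D_ev)/(AUC_iv/D_iv) = (204.531/200)/(59.1/50) = 1.022655/1.182 = 0.8652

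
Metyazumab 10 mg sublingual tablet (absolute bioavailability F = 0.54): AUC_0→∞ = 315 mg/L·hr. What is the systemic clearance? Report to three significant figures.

CL = 0.0171 L/hr

CL = F × Dose / AUC_0→∞
   = 0.54 × 10 / 315 = 0.0171429 L/hr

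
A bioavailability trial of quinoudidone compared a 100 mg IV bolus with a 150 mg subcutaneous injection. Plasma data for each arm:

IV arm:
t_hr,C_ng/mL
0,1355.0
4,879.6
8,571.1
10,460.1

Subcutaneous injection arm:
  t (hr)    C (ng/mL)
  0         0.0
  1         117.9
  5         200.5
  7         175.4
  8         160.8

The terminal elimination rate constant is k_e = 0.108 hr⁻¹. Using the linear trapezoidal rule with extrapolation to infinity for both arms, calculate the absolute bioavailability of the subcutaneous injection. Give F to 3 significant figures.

F = 0.144

Trapezoidal AUC_0→10 (IV):
  [0→4]: (1355.0+879.6)/2 × 4 = 4469.2
  [4→8]: (879.6+571.1)/2 × 4 = 2901.4
  [8→10]: (571.1+460.1)/2 × 2 = 1031.2
  Sum = 8401.8 ng/mL·hr
IV tail: 460.1/0.108 = 4260.185; AUC_iv,0→∞ = 8401.8 + 4260.185 = 12661.985 ng/mL·hr
Trapezoidal AUC_0→8 (subcutaneous injection):
  [0→1]: (0.0+117.9)/2 × 1 = 58.95
  [1→5]: (117.9+200.5)/2 × 4 = 636.8
  [5→7]: (200.5+175.4)/2 × 2 = 375.9
  [7→8]: (175.4+160.8)/2 × 1 = 168.1
  Sum = 1239.75 ng/mL·hr
subcutaneous injection tail: 160.8/0.108 = 1488.889; AUC_ev,0→∞ = 1239.75 + 1488.889 = 2728.639 ng/mL·hr
F = (AUC_ev/D_ev)/(AUC_iv/D_iv) = (2728.639/150)/(12661.985/100) = 18.1909/126.61985 = 0.1437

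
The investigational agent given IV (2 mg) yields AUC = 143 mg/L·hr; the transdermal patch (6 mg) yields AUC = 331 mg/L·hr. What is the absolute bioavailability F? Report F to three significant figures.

F = (AUC_ev / D_ev) / (AUC_iv / D_iv)
  = (331/6) / (143/2)
  = 55.1667 / 71.5 = 0.7716

F = 0.772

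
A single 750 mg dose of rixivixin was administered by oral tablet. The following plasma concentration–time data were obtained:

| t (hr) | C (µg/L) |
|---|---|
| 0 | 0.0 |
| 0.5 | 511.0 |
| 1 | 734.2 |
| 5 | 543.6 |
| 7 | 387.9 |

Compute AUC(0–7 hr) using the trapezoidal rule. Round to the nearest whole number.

Trapezoidal AUC_0→7:
  [0→0.5]: (0.0+511.0)/2 × 0.5 = 127.75
  [0.5→1]: (511.0+734.2)/2 × 0.5 = 311.3
  [1→5]: (734.2+543.6)/2 × 4 = 2555.6
  [5→7]: (543.6+387.9)/2 × 2 = 931.5
  Sum = 3926.15 µg/L·hr

AUC = 3926 µg/L·hr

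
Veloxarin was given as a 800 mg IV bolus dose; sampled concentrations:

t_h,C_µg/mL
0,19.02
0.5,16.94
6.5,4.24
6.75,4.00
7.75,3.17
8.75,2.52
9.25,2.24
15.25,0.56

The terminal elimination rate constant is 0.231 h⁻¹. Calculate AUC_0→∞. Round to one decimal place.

AUC = 92.0 µg/mL·h

Trapezoidal AUC_0→15.25:
  [0→0.5]: (19.02+16.94)/2 × 0.5 = 8.99
  [0.5→6.5]: (16.94+4.24)/2 × 6 = 63.54
  [6.5→6.75]: (4.24+4.00)/2 × 0.25 = 1.03
  [6.75→7.75]: (4.00+3.17)/2 × 1 = 3.585
  [7.75→8.75]: (3.17+2.52)/2 × 1 = 2.845
  [8.75→9.25]: (2.52+2.24)/2 × 0.5 = 1.19
  [9.25→15.25]: (2.24+0.56)/2 × 6 = 8.4
  Sum = 89.58 µg/mL·h
Extrapolated tail: C_last / k_e = 0.56 / 0.231 = 2.424
AUC_0→∞ = 89.58 + 2.424 = 92.004 µg/mL·h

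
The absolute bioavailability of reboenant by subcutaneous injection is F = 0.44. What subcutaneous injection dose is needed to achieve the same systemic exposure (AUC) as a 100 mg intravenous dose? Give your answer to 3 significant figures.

For equal systemic exposure: F × D_ev = D_iv
D_ev = D_iv / F = 100 / 0.44 = 227.273 mg

D_subcutaneous = 227 mg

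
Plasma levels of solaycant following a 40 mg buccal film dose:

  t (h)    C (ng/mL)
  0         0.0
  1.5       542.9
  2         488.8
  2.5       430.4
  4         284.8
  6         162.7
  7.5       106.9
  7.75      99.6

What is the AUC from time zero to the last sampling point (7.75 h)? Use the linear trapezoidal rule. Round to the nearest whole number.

AUC = 2107 ng/mL·h

Trapezoidal AUC_0→7.75:
  [0→1.5]: (0.0+542.9)/2 × 1.5 = 407.175
  [1.5→2]: (542.9+488.8)/2 × 0.5 = 257.925
  [2→2.5]: (488.8+430.4)/2 × 0.5 = 229.8
  [2.5→4]: (430.4+284.8)/2 × 1.5 = 536.4
  [4→6]: (284.8+162.7)/2 × 2 = 447.5
  [6→7.5]: (162.7+106.9)/2 × 1.5 = 202.2
  [7.5→7.75]: (106.9+99.6)/2 × 0.25 = 25.8125
  Sum = 2106.8125 ng/mL·h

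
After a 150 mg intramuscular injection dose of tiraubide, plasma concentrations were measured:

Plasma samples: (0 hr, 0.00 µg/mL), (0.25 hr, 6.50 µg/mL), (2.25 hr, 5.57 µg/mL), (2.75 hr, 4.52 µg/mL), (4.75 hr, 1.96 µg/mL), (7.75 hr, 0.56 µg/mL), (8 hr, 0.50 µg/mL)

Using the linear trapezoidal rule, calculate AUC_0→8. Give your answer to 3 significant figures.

Trapezoidal AUC_0→8:
  [0→0.25]: (0.00+6.50)/2 × 0.25 = 0.8125
  [0.25→2.25]: (6.50+5.57)/2 × 2 = 12.07
  [2.25→2.75]: (5.57+4.52)/2 × 0.5 = 2.5225
  [2.75→4.75]: (4.52+1.96)/2 × 2 = 6.48
  [4.75→7.75]: (1.96+0.56)/2 × 3 = 3.78
  [7.75→8]: (0.56+0.50)/2 × 0.25 = 0.1325
  Sum = 25.7975 µg/mL·hr

AUC = 25.8 µg/mL·hr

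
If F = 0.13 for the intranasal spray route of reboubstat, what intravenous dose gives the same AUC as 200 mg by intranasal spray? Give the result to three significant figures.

Systemic exposure from an extravascular dose = F × D_ev, so the equivalent IV dose is F × D_ev.
D_iv = F × D_ev = 0.13 × 200 = 26 mg

D_iv = 26.0 mg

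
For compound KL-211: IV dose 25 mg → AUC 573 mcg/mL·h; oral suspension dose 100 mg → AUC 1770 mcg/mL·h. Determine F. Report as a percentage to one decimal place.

F = 77.2%

F = (AUC_ev / D_ev) / (AUC_iv / D_iv)
  = (1770/100) / (573/25)
  = 17.7 / 22.92 = 0.7723
  = 77.23%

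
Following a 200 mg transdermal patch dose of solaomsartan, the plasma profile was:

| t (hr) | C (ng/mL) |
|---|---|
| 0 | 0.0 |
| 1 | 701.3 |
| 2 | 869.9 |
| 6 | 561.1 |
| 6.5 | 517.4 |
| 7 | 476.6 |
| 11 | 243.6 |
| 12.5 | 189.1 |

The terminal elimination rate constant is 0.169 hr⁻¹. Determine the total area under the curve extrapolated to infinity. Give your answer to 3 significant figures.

AUC = 7400 ng/mL·hr

Trapezoidal AUC_0→12.5:
  [0→1]: (0.0+701.3)/2 × 1 = 350.65
  [1→2]: (701.3+869.9)/2 × 1 = 785.6
  [2→6]: (869.9+561.1)/2 × 4 = 2862.0
  [6→6.5]: (561.1+517.4)/2 × 0.5 = 269.625
  [6.5→7]: (517.4+476.6)/2 × 0.5 = 248.5
  [7→11]: (476.6+243.6)/2 × 4 = 1440.4
  [11→12.5]: (243.6+189.1)/2 × 1.5 = 324.525
  Sum = 6281.3 ng/mL·hr
Extrapolated tail: C_last / k_e = 189.1 / 0.169 = 1118.935
AUC_0→∞ = 6281.3 + 1118.935 = 7400.235 ng/mL·hr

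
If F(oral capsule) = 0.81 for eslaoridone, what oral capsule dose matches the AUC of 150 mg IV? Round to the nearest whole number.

For equal systemic exposure: F × D_ev = D_iv
D_ev = D_iv / F = 150 / 0.81 = 185.185 mg

D_oral = 185 mg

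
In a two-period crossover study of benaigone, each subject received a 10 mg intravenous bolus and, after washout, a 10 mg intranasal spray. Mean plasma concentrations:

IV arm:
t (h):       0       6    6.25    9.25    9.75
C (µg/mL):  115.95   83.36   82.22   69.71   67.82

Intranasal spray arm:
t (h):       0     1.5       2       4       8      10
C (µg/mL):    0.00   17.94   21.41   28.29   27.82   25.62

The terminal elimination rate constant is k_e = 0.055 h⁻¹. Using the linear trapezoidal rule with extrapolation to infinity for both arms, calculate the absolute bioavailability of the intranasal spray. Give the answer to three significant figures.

Trapezoidal AUC_0→9.75 (IV):
  [0→6]: (115.95+83.36)/2 × 6 = 597.93
  [6→6.25]: (83.36+82.22)/2 × 0.25 = 20.6975
  [6.25→9.25]: (82.22+69.71)/2 × 3 = 227.895
  [9.25→9.75]: (69.71+67.82)/2 × 0.5 = 34.3825
  Sum = 880.905 µg/mL·h
IV tail: 67.82/0.055 = 1233.091; AUC_iv,0→∞ = 880.905 + 1233.091 = 2113.996 µg/mL·h
Trapezoidal AUC_0→10 (intranasal spray):
  [0→1.5]: (0.00+17.94)/2 × 1.5 = 13.455
  [1.5→2]: (17.94+21.41)/2 × 0.5 = 9.8375
  [2→4]: (21.41+28.29)/2 × 2 = 49.7
  [4→8]: (28.29+27.82)/2 × 4 = 112.22
  [8→10]: (27.82+25.62)/2 × 2 = 53.44
  Sum = 238.6525 µg/mL·h
intranasal spray tail: 25.62/0.055 = 465.818; AUC_ev,0→∞ = 238.6525 + 465.818 = 704.4705 µg/mL·h
F = (AUC_ev/D_ev)/(AUC_iv/D_iv) = (704.4705/10)/(2113.996/10) = 70.44705/211.3996 = 0.3332

F = 0.333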